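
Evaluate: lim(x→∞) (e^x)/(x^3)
This is an ∞/∞ indeterminate form.

Apply L'Hôpital's rule: differentiate numerator and denominator separately.
  f(x) = e^(x)   ⇒   f'(x) = e^(x)
  g(x) = x^3   ⇒   g'(x) = 3·x^2
  lim(x→∞) f'(x)/g'(x) = lim(x→∞) (e^(x))/(3·x^2)
  = ∞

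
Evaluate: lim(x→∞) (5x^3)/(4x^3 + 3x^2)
This is an ∞/∞ indeterminate form.

Apply L'Hôpital's rule: differentiate numerator and denominator separately.
  f(x) = 5·x^3   ⇒   f'(x) = 15·x^2
  g(x) = 4·x^3 + 3·x^2   ⇒   g'(x) = 12·x^2 + 6·x
  lim(x→∞) f'(x)/g'(x) = lim(x→∞) (15·x^2)/(12·x^2 + 6·x)
  = 5/4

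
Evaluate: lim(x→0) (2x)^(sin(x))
This is an exponential indeterminate form.

For exponential indeterminate forms, take the natural log:
  Let L = lim(x→0) (2x)^(sin(x))
  Then ln(L) = lim(x→0) [exponent × ln(base)]
  Evaluate using L'Hôpital or standard limits, then exponentiate.
  L = 1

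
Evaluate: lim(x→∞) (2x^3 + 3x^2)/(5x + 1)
This is an ∞/∞ indeterminate form.

Apply L'Hôpital's rule: differentiate numerator and denominator separately.
  f(x) = 2·x^3 + 3·x^2   ⇒   f'(x) = 6·x^2 + 6·x
  g(x) = 5·x + 1   ⇒   g'(x) = 5
  lim(x→∞) f'(x)/g'(x) = lim(x→∞) (6·x^2 + 6·x)/(5)
  = ∞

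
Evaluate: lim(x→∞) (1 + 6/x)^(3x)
This is an exponential indeterminate form.

For exponential indeterminate forms, take the natural log:
  Let L = lim(x→∞) (1 + 6/x)^(3x)
  Then ln(L) = lim(x→∞) [exponent × ln(base)]
  Evaluate using L'Hôpital or standard limits, then exponentiate.
  L = e^(18)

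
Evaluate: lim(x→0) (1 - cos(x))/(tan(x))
This is a 0/0 indeterminate form.

Apply L'Hôpital's rule: differentiate numerator and denominator separately.
  f(x) = 1 - cos(x)   ⇒   f'(x) = sin(x)
  g(x) = tan(x)   ⇒   g'(x) = tan(x)^2 + 1
  lim(x→0) f'(x)/g'(x) = lim(x→0) (sin(x))/(tan(x)^2 + 1)
  = 0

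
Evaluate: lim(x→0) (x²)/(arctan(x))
This is a 0/0 indeterminate form.

Apply L'Hôpital's rule: differentiate numerator and denominator separately.
  f(x) = x^2   ⇒   f'(x) = 2·x
  g(x) = atan(x)   ⇒   g'(x) = 1/(x^2 + 1)
  lim(x→0) f'(x)/g'(x) = lim(x→0) (2·x)/(1/(x^2 + 1))
  = 0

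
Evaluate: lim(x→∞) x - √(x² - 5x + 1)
This is an ∞-∞ indeterminate form.

Combine fractions or rationalize to convert ∞-∞ to 0/0 form:
  lim(x→∞) x - √(x² - 5x + 1) = 5/2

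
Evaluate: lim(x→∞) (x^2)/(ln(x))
This is an ∞/∞ indeterminate form.

Apply L'Hôpital's rule: differentiate numerator and denominator separately.
  f(x) = x^2   ⇒   f'(x) = 2·x
  g(x) = ln(x)   ⇒   g'(x) = 1/x
  lim(x→∞) f'(x)/g'(x) = lim(x→∞) (2·x)/(1/x)
  = ∞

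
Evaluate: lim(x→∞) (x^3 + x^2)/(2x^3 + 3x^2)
This is an ∞/∞ indeterminate form.

Apply L'Hôpital's rule: differentiate numerator and denominator separately.
  f(x) = x^3 + x^2   ⇒   f'(x) = 3·x^2 + 2·x
  g(x) = 2·x^3 + 3·x^2   ⇒   g'(x) = 6·x^2 + 6·x
  lim(x→∞) f'(x)/g'(x) = lim(x→∞) (3·x^2 + 2·x)/(6·x^2 + 6·x)
  = 1/2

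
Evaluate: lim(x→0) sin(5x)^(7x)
This is an exponential indeterminate form.

For exponential indeterminate forms, take the natural log:
  Let L = lim(x→0) sin(5x)^(7x)
  Then ln(L) = lim(x→0) [exponent × ln(base)]
  Evaluate using L'Hôpital or standard limits, then exponentiate.
  L = 1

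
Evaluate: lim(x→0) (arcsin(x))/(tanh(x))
This is a 0/0 indeterminate form.

Apply L'Hôpital's rule: differentiate numerator and denominator separately.
  f(x) = asin(x)   ⇒   f'(x) = 1/sqrt(1 - x^2)
  g(x) = tanh(x)   ⇒   g'(x) = 1 - tanh(x)^2
  lim(x→0) f'(x)/g'(x) = lim(x→0) (1/sqrt(1 - x^2))/(1 - tanh(x)^2)
  = 1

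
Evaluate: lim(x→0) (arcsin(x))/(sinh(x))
This is a 0/0 indeterminate form.

Apply L'Hôpital's rule: differentiate numerator and denominator separately.
  f(x) = asin(x)   ⇒   f'(x) = 1/sqrt(1 - x^2)
  g(x) = sinh(x)   ⇒   g'(x) = cosh(x)
  lim(x→0) f'(x)/g'(x) = lim(x→0) (1/sqrt(1 - x^2))/(cosh(x))
  = 1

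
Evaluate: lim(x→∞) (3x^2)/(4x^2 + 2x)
This is an ∞/∞ indeterminate form.

Apply L'Hôpital's rule: differentiate numerator and denominator separately.
  f(x) = 3·x^2   ⇒   f'(x) = 6·x
  g(x) = 4·x^2 + 2·x   ⇒   g'(x) = 8·x + 2
  lim(x→∞) f'(x)/g'(x) = lim(x→∞) (6·x)/(8·x + 2)
  = 3/4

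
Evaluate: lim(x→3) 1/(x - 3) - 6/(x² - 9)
This is an ∞-∞ indeterminate form.

Combine fractions or rationalize to convert ∞-∞ to 0/0 form:
  lim(x→3) 1/(x - 3) - 6/(x² - 9) = 1/6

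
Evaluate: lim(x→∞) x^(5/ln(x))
This is an exponential indeterminate form.

For exponential indeterminate forms, take the natural log:
  Let L = lim(x→∞) x^(5/ln(x))
  Then ln(L) = lim(x→∞) [exponent × ln(base)]
  Evaluate using L'Hôpital or standard limits, then exponentiate.
  L = e^(5)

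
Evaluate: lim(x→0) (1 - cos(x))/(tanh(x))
This is a 0/0 indeterminate form.

Apply L'Hôpital's rule: differentiate numerator and denominator separately.
  f(x) = 1 - cos(x)   ⇒   f'(x) = sin(x)
  g(x) = tanh(x)   ⇒   g'(x) = 1 - tanh(x)^2
  lim(x→0) f'(x)/g'(x) = lim(x→0) (sin(x))/(1 - tanh(x)^2)
  = 0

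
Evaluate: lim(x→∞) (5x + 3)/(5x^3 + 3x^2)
This is an ∞/∞ indeterminate form.

Apply L'Hôpital's rule: differentiate numerator and denominator separately.
  f(x) = 5·x + 3   ⇒   f'(x) = 5
  g(x) = 5·x^3 + 3·x^2   ⇒   g'(x) = 15·x^2 + 6·x
  lim(x→∞) f'(x)/g'(x) = lim(x→∞) (5)/(15·x^2 + 6·x)
  = 0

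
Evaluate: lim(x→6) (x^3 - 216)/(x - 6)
This is a standard limit.

Factor or rationalize the expression:
  lim(x→6) (x^3 - 216)/(x - 6) = 108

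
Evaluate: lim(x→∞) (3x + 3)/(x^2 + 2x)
This is an ∞/∞ indeterminate form.

Apply L'Hôpital's rule: differentiate numerator and denominator separately.
  f(x) = 3·x + 3   ⇒   f'(x) = 3
  g(x) = x^2 + 2·x   ⇒   g'(x) = 2·x + 2
  lim(x→∞) f'(x)/g'(x) = lim(x→∞) (3)/(2·x + 2)
  = 0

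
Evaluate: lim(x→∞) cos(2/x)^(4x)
This is an exponential indeterminate form.

For exponential indeterminate forms, take the natural log:
  Let L = lim(x→∞) cos(2/x)^(4x)
  Then ln(L) = lim(x→∞) [exponent × ln(base)]
  Evaluate using L'Hôpital or standard limits, then exponentiate.
  L = 1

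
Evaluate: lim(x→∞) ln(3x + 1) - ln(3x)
This is an ∞-∞ indeterminate form.

Combine fractions or rationalize to convert ∞-∞ to 0/0 form:
  lim(x→∞) ln(3x + 1) - ln(3x) = 0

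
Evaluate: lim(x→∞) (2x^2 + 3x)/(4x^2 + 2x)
This is an ∞/∞ indeterminate form.

Apply L'Hôpital's rule: differentiate numerator and denominator separately.
  f(x) = 2·x^2 + 3·x   ⇒   f'(x) = 4·x + 3
  g(x) = 4·x^2 + 2·x   ⇒   g'(x) = 8·x + 2
  lim(x→∞) f'(x)/g'(x) = lim(x→∞) (4·x + 3)/(8·x + 2)
  = 1/2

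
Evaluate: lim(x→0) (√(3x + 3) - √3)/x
This is a standard limit.

Factor or rationalize the expression:
  lim(x→0) (√(3x + 3) - √3)/x = sqrt(3)/2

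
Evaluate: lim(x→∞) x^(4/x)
This is an exponential indeterminate form.

For exponential indeterminate forms, take the natural log:
  Let L = lim(x→∞) x^(4/x)
  Then ln(L) = lim(x→∞) [exponent × ln(base)]
  Evaluate using L'Hôpital or standard limits, then exponentiate.
  L = 1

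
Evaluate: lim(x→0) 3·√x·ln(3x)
This is a 0·∞ indeterminate form.

Rewrite 0·∞ as a quotient (0/0 or ∞/∞ form), then apply L'Hôpital's rule:
  lim(x→0) 3·√x·ln(3x) = 0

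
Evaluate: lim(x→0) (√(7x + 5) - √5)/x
This is a standard limit.

Factor or rationalize the expression:
  lim(x→0) (√(7x + 5) - √5)/x = 7·sqrt(5)/10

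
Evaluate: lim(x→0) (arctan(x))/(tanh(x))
This is a 0/0 indeterminate form.

Apply L'Hôpital's rule: differentiate numerator and denominator separately.
  f(x) = atan(x)   ⇒   f'(x) = 1/(x^2 + 1)
  g(x) = tanh(x)   ⇒   g'(x) = 1 - tanh(x)^2
  lim(x→0) f'(x)/g'(x) = lim(x→0) (1/(x^2 + 1))/(1 - tanh(x)^2)
  = 1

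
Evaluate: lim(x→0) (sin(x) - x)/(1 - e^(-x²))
This is a 0/0 indeterminate form.

Apply L'Hôpital's rule: differentiate numerator and denominator separately.
  f(x) = -x + sin(x)   ⇒   f'(x) = cos(x) - 1
  g(x) = 1 - e^(-x^2)   ⇒   g'(x) = 2·x·e^(-x^2)
  lim(x→0) f'(x)/g'(x) = lim(x→0) (cos(x) - 1)/(2·x·e^(-x^2))
  = 0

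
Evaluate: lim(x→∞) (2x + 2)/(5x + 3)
This is an ∞/∞ indeterminate form.

Apply L'Hôpital's rule: differentiate numerator and denominator separately.
  f(x) = 2·x + 2   ⇒   f'(x) = 2
  g(x) = 5·x + 3   ⇒   g'(x) = 5
  lim(x→∞) f'(x)/g'(x) = lim(x→∞) (2)/(5)
  = 2/5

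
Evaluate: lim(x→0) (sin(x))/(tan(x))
This is a 0/0 indeterminate form.

Apply L'Hôpital's rule: differentiate numerator and denominator separately.
  f(x) = sin(x)   ⇒   f'(x) = cos(x)
  g(x) = tan(x)   ⇒   g'(x) = tan(x)^2 + 1
  lim(x→0) f'(x)/g'(x) = lim(x→0) (cos(x))/(tan(x)^2 + 1)
  = 1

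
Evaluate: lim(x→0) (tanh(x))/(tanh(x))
This is a 0/0 indeterminate form.

Apply L'Hôpital's rule: differentiate numerator and denominator separately.
  f(x) = tanh(x)   ⇒   f'(x) = 1 - tanh(x)^2
  g(x) = tanh(x)   ⇒   g'(x) = 1 - tanh(x)^2
  lim(x→0) f'(x)/g'(x) = lim(x→0) (1 - tanh(x)^2)/(1 - tanh(x)^2)
  = 1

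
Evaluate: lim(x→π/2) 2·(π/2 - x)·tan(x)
This is a 0·∞ indeterminate form.

Rewrite 0·∞ as a quotient (0/0 or ∞/∞ form), then apply L'Hôpital's rule:
  lim(x→π/2) 2·(π/2 - x)·tan(x) = 2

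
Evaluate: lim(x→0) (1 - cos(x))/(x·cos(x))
This is a 0/0 indeterminate form.

Apply L'Hôpital's rule: differentiate numerator and denominator separately.
  f(x) = 1 - cos(x)   ⇒   f'(x) = sin(x)
  g(x) = x·cos(x)   ⇒   g'(x) = -x·sin(x) + cos(x)
  lim(x→0) f'(x)/g'(x) = lim(x→0) (sin(x))/(-x·sin(x) + cos(x))
  = 0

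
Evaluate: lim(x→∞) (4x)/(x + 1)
This is an ∞/∞ indeterminate form.

Apply L'Hôpital's rule: differentiate numerator and denominator separately.
  f(x) = 4·x   ⇒   f'(x) = 4
  g(x) = x + 1   ⇒   g'(x) = 1
  lim(x→∞) f'(x)/g'(x) = lim(x→∞) (4)/(1)
  = 4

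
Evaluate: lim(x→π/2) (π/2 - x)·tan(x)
This is a 0·∞ indeterminate form.

Rewrite 0·∞ as a quotient (0/0 or ∞/∞ form), then apply L'Hôpital's rule:
  lim(x→π/2) (π/2 - x)·tan(x) = 1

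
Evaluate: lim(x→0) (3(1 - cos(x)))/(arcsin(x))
This is a 0/0 indeterminate form.

Apply L'Hôpital's rule: differentiate numerator and denominator separately.
  f(x) = 3 - 3·cos(x)   ⇒   f'(x) = 3·sin(x)
  g(x) = asin(x)   ⇒   g'(x) = 1/sqrt(1 - x^2)
  lim(x→0) f'(x)/g'(x) = lim(x→0) (3·sin(x))/(1/sqrt(1 - x^2))
  = 0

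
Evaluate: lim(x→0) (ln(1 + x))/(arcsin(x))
This is a 0/0 indeterminate form.

Apply L'Hôpital's rule: differentiate numerator and denominator separately.
  f(x) = ln(x + 1)   ⇒   f'(x) = 1/(x + 1)
  g(x) = asin(x)   ⇒   g'(x) = 1/sqrt(1 - x^2)
  lim(x→0) f'(x)/g'(x) = lim(x→0) (1/(x + 1))/(1/sqrt(1 - x^2))
  = 1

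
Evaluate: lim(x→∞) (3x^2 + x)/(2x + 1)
This is an ∞/∞ indeterminate form.

Apply L'Hôpital's rule: differentiate numerator and denominator separately.
  f(x) = 3·x^2 + x   ⇒   f'(x) = 6·x + 1
  g(x) = 2·x + 1   ⇒   g'(x) = 2
  lim(x→∞) f'(x)/g'(x) = lim(x→∞) (6·x + 1)/(2)
  = ∞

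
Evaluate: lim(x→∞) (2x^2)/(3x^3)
This is an ∞/∞ indeterminate form.

Apply L'Hôpital's rule: differentiate numerator and denominator separately.
  f(x) = 2·x^2   ⇒   f'(x) = 4·x
  g(x) = 3·x^3   ⇒   g'(x) = 9·x^2
  lim(x→∞) f'(x)/g'(x) = lim(x→∞) (4·x)/(9·x^2)
  = 0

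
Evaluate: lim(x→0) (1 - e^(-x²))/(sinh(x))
This is a 0/0 indeterminate form.

Apply L'Hôpital's rule: differentiate numerator and denominator separately.
  f(x) = 1 - e^(-x^2)   ⇒   f'(x) = 2·x·e^(-x^2)
  g(x) = sinh(x)   ⇒   g'(x) = cosh(x)
  lim(x→0) f'(x)/g'(x) = lim(x→0) (2·x·e^(-x^2))/(cosh(x))
  = 0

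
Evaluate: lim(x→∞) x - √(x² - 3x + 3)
This is an ∞-∞ indeterminate form.

Combine fractions or rationalize to convert ∞-∞ to 0/0 form:
  lim(x→∞) x - √(x² - 3x + 3) = 3/2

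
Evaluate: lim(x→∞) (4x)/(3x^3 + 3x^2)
This is an ∞/∞ indeterminate form.

Apply L'Hôpital's rule: differentiate numerator and denominator separately.
  f(x) = 4·x   ⇒   f'(x) = 4
  g(x) = 3·x^3 + 3·x^2   ⇒   g'(x) = 9·x^2 + 6·x
  lim(x→∞) f'(x)/g'(x) = lim(x→∞) (4)/(9·x^2 + 6·x)
  = 0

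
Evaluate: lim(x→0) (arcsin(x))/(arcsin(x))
This is a 0/0 indeterminate form.

Apply L'Hôpital's rule: differentiate numerator and denominator separately.
  f(x) = asin(x)   ⇒   f'(x) = 1/sqrt(1 - x^2)
  g(x) = asin(x)   ⇒   g'(x) = 1/sqrt(1 - x^2)
  lim(x→0) f'(x)/g'(x) = lim(x→0) (1/sqrt(1 - x^2))/(1/sqrt(1 - x^2))
  = 1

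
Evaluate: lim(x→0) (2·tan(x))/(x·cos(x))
This is a 0/0 indeterminate form.

Apply L'Hôpital's rule: differentiate numerator and denominator separately.
  f(x) = 2·tan(x)   ⇒   f'(x) = 2·tan(x)^2 + 2
  g(x) = x·cos(x)   ⇒   g'(x) = -x·sin(x) + cos(x)
  lim(x→0) f'(x)/g'(x) = lim(x→0) (2·tan(x)^2 + 2)/(-x·sin(x) + cos(x))
  = 2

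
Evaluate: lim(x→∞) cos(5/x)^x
This is an exponential indeterminate form.

For exponential indeterminate forms, take the natural log:
  Let L = lim(x→∞) cos(5/x)^x
  Then ln(L) = lim(x→∞) [exponent × ln(base)]
  Evaluate using L'Hôpital or standard limits, then exponentiate.
  L = 1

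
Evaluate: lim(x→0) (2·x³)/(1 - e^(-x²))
This is a 0/0 indeterminate form.

Apply L'Hôpital's rule: differentiate numerator and denominator separately.
  f(x) = 2·x^3   ⇒   f'(x) = 6·x^2
  g(x) = 1 - e^(-x^2)   ⇒   g'(x) = 2·x·e^(-x^2)
  lim(x→0) f'(x)/g'(x) = lim(x→0) (6·x^2)/(2·x·e^(-x^2))
  = 0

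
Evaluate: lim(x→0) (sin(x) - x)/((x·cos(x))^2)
This is a 0/0 indeterminate form.

Apply L'Hôpital's rule: differentiate numerator and denominator separately.
  f(x) = -x + sin(x)   ⇒   f'(x) = cos(x) - 1
  g(x) = x^2·cos(x)^2   ⇒   g'(x) = -2·x^2·sin(x)·cos(x) + 2·x·cos(x)^2
  lim(x→0) f'(x)/g'(x) = lim(x→0) (cos(x) - 1)/(-2·x^2·sin(x)·cos(x) + 2·x·cos(x)^2)
  = 0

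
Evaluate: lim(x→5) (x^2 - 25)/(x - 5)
This is a standard limit.

Factor or rationalize the expression:
  lim(x→5) (x^2 - 25)/(x - 5) = 10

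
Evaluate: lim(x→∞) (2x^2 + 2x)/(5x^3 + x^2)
This is an ∞/∞ indeterminate form.

Apply L'Hôpital's rule: differentiate numerator and denominator separately.
  f(x) = 2·x^2 + 2·x   ⇒   f'(x) = 4·x + 2
  g(x) = 5·x^3 + x^2   ⇒   g'(x) = 15·x^2 + 2·x
  lim(x→∞) f'(x)/g'(x) = lim(x→∞) (4·x + 2)/(15·x^2 + 2·x)
  = 0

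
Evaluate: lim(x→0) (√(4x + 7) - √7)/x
This is a standard limit.

Factor or rationalize the expression:
  lim(x→0) (√(4x + 7) - √7)/x = 2·sqrt(7)/7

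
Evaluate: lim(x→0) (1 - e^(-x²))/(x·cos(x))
This is a 0/0 indeterminate form.

Apply L'Hôpital's rule: differentiate numerator and denominator separately.
  f(x) = 1 - e^(-x^2)   ⇒   f'(x) = 2·x·e^(-x^2)
  g(x) = x·cos(x)   ⇒   g'(x) = -x·sin(x) + cos(x)
  lim(x→0) f'(x)/g'(x) = lim(x→0) (2·x·e^(-x^2))/(-x·sin(x) + cos(x))
  = 0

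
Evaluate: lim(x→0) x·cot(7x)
This is a 0·∞ indeterminate form.

Rewrite 0·∞ as a quotient (0/0 or ∞/∞ form), then apply L'Hôpital's rule:
  lim(x→0) x·cot(7x) = 1/7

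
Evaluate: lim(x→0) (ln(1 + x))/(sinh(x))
This is a 0/0 indeterminate form.

Apply L'Hôpital's rule: differentiate numerator and denominator separately.
  f(x) = ln(x + 1)   ⇒   f'(x) = 1/(x + 1)
  g(x) = sinh(x)   ⇒   g'(x) = cosh(x)
  lim(x→0) f'(x)/g'(x) = lim(x→0) (1/(x + 1))/(cosh(x))
  = 1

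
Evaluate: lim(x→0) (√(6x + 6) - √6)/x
This is a standard limit.

Factor or rationalize the expression:
  lim(x→0) (√(6x + 6) - √6)/x = sqrt(6)/2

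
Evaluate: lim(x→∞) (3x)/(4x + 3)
This is an ∞/∞ indeterminate form.

Apply L'Hôpital's rule: differentiate numerator and denominator separately.
  f(x) = 3·x   ⇒   f'(x) = 3
  g(x) = 4·x + 3   ⇒   g'(x) = 4
  lim(x→∞) f'(x)/g'(x) = lim(x→∞) (3)/(4)
  = 3/4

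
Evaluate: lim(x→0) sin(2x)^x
This is an exponential indeterminate form.

For exponential indeterminate forms, take the natural log:
  Let L = lim(x→0) sin(2x)^x
  Then ln(L) = lim(x→0) [exponent × ln(base)]
  Evaluate using L'Hôpital or standard limits, then exponentiate.
  L = 1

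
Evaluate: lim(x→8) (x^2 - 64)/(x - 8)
This is a standard limit.

Factor or rationalize the expression:
  lim(x→8) (x^2 - 64)/(x - 8) = 16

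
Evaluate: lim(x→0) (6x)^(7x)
This is an exponential indeterminate form.

For exponential indeterminate forms, take the natural log:
  Let L = lim(x→0) (6x)^(7x)
  Then ln(L) = lim(x→0) [exponent × ln(base)]
  Evaluate using L'Hôpital or standard limits, then exponentiate.
  L = 1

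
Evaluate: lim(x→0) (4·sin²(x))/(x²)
This is a 0/0 indeterminate form.

Apply L'Hôpital's rule: differentiate numerator and denominator separately.
  f(x) = 4·sin(x)^2   ⇒   f'(x) = 8·sin(x)·cos(x)
  g(x) = x^2   ⇒   g'(x) = 2·x
  lim(x→0) f'(x)/g'(x) = lim(x→0) (8·sin(x)·cos(x))/(2·x)
  = 4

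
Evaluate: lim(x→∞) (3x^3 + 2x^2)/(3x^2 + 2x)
This is an ∞/∞ indeterminate form.

Apply L'Hôpital's rule: differentiate numerator and denominator separately.
  f(x) = 3·x^3 + 2·x^2   ⇒   f'(x) = 9·x^2 + 4·x
  g(x) = 3·x^2 + 2·x   ⇒   g'(x) = 6·x + 2
  lim(x→∞) f'(x)/g'(x) = lim(x→∞) (9·x^2 + 4·x)/(6·x + 2)
  = ∞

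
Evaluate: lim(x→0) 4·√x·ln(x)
This is a 0·∞ indeterminate form.

Rewrite 0·∞ as a quotient (0/0 or ∞/∞ form), then apply L'Hôpital's rule:
  lim(x→0) 4·√x·ln(x) = 0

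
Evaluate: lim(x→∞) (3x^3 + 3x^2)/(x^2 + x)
This is an ∞/∞ indeterminate form.

Apply L'Hôpital's rule: differentiate numerator and denominator separately.
  f(x) = 3·x^3 + 3·x^2   ⇒   f'(x) = 9·x^2 + 6·x
  g(x) = x^2 + x   ⇒   g'(x) = 2·x + 1
  lim(x→∞) f'(x)/g'(x) = lim(x→∞) (9·x^2 + 6·x)/(2·x + 1)
  = ∞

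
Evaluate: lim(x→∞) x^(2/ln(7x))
This is an exponential indeterminate form.

For exponential indeterminate forms, take the natural log:
  Let L = lim(x→∞) x^(2/ln(7x))
  Then ln(L) = lim(x→∞) [exponent × ln(base)]
  Evaluate using L'Hôpital or standard limits, then exponentiate.
  L = e²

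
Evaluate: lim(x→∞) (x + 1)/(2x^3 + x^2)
This is an ∞/∞ indeterminate form.

Apply L'Hôpital's rule: differentiate numerator and denominator separately.
  f(x) = x + 1   ⇒   f'(x) = 1
  g(x) = 2·x^3 + x^2   ⇒   g'(x) = 6·x^2 + 2·x
  lim(x→∞) f'(x)/g'(x) = lim(x→∞) (1)/(6·x^2 + 2·x)
  = 0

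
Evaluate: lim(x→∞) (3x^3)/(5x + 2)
This is an ∞/∞ indeterminate form.

Apply L'Hôpital's rule: differentiate numerator and denominator separately.
  f(x) = 3·x^3   ⇒   f'(x) = 9·x^2
  g(x) = 5·x + 2   ⇒   g'(x) = 5
  lim(x→∞) f'(x)/g'(x) = lim(x→∞) (9·x^2)/(5)
  = ∞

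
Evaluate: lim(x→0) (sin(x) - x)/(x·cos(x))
This is a 0/0 indeterminate form.

Apply L'Hôpital's rule: differentiate numerator and denominator separately.
  f(x) = -x + sin(x)   ⇒   f'(x) = cos(x) - 1
  g(x) = x·cos(x)   ⇒   g'(x) = -x·sin(x) + cos(x)
  lim(x→0) f'(x)/g'(x) = lim(x→0) (cos(x) - 1)/(-x·sin(x) + cos(x))
  = 0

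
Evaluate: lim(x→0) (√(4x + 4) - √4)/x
This is a standard limit.

Factor or rationalize the expression:
  lim(x→0) (√(4x + 4) - √4)/x = 1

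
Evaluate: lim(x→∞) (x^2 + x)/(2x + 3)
This is an ∞/∞ indeterminate form.

Apply L'Hôpital's rule: differentiate numerator and denominator separately.
  f(x) = x^2 + x   ⇒   f'(x) = 2·x + 1
  g(x) = 2·x + 3   ⇒   g'(x) = 2
  lim(x→∞) f'(x)/g'(x) = lim(x→∞) (2·x + 1)/(2)
  = ∞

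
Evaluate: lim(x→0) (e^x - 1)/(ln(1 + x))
This is a 0/0 indeterminate form.

Apply L'Hôpital's rule: differentiate numerator and denominator separately.
  f(x) = e^(x) - 1   ⇒   f'(x) = e^(x)
  g(x) = ln(x + 1)   ⇒   g'(x) = 1/(x + 1)
  lim(x→0) f'(x)/g'(x) = lim(x→0) (e^(x))/(1/(x + 1))
  = 1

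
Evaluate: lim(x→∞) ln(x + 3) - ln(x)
This is an ∞-∞ indeterminate form.

Combine fractions or rationalize to convert ∞-∞ to 0/0 form:
  lim(x→∞) ln(x + 3) - ln(x) = 0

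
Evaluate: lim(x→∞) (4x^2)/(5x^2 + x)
This is an ∞/∞ indeterminate form.

Apply L'Hôpital's rule: differentiate numerator and denominator separately.
  f(x) = 4·x^2   ⇒   f'(x) = 8·x
  g(x) = 5·x^2 + x   ⇒   g'(x) = 10·x + 1
  lim(x→∞) f'(x)/g'(x) = lim(x→∞) (8·x)/(10·x + 1)
  = 4/5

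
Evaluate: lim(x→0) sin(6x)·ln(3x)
This is a 0·∞ indeterminate form.

Rewrite 0·∞ as a quotient (0/0 or ∞/∞ form), then apply L'Hôpital's rule:
  lim(x→0) sin(6x)·ln(3x) = 0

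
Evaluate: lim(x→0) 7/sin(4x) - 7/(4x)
This is an ∞-∞ indeterminate form.

Combine fractions or rationalize to convert ∞-∞ to 0/0 form:
  lim(x→0) 7/sin(4x) - 7/(4x) = 0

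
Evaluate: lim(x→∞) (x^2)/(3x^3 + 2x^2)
This is an ∞/∞ indeterminate form.

Apply L'Hôpital's rule: differentiate numerator and denominator separately.
  f(x) = x^2   ⇒   f'(x) = 2·x
  g(x) = 3·x^3 + 2·x^2   ⇒   g'(x) = 9·x^2 + 4·x
  lim(x→∞) f'(x)/g'(x) = lim(x→∞) (2·x)/(9·x^2 + 4·x)
  = 0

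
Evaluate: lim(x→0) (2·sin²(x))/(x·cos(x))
This is a 0/0 indeterminate form.

Apply L'Hôpital's rule: differentiate numerator and denominator separately.
  f(x) = 2·sin(x)^2   ⇒   f'(x) = 4·sin(x)·cos(x)
  g(x) = x·cos(x)   ⇒   g'(x) = -x·sin(x) + cos(x)
  lim(x→0) f'(x)/g'(x) = lim(x→0) (4·sin(x)·cos(x))/(-x·sin(x) + cos(x))
  = 0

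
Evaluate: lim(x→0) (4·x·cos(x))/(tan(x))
This is a 0/0 indeterminate form.

Apply L'Hôpital's rule: differentiate numerator and denominator separately.
  f(x) = 4·x·cos(x)   ⇒   f'(x) = -4·x·sin(x) + 4·cos(x)
  g(x) = tan(x)   ⇒   g'(x) = tan(x)^2 + 1
  lim(x→0) f'(x)/g'(x) = lim(x→0) (-4·x·sin(x) + 4·cos(x))/(tan(x)^2 + 1)
  = 4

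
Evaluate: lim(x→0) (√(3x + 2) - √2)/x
This is a standard limit.

Factor or rationalize the expression:
  lim(x→0) (√(3x + 2) - √2)/x = 3·sqrt(2)/4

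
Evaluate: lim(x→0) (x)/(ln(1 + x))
This is a 0/0 indeterminate form.

Apply L'Hôpital's rule: differentiate numerator and denominator separately.
  f(x) = x   ⇒   f'(x) = 1
  g(x) = ln(x + 1)   ⇒   g'(x) = 1/(x + 1)
  lim(x→0) f'(x)/g'(x) = lim(x→0) (1)/(1/(x + 1))
  = 1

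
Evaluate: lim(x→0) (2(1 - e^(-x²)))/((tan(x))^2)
This is a 0/0 indeterminate form.

Apply L'Hôpital's rule: differentiate numerator and denominator separately.
  f(x) = 2 - 2·e^(-x^2)   ⇒   f'(x) = 4·x·e^(-x^2)
  g(x) = tan(x)^2   ⇒   g'(x) = (2·tan(x)^2 + 2)·tan(x)
  lim(x→0) f'(x)/g'(x) = lim(x→0) (4·x·e^(-x^2))/((2·tan(x)^2 + 2)·tan(x))
  = 2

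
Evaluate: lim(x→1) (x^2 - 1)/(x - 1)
This is a standard limit.

Factor or rationalize the expression:
  lim(x→1) (x^2 - 1)/(x - 1) = 2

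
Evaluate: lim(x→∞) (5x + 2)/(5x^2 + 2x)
This is an ∞/∞ indeterminate form.

Apply L'Hôpital's rule: differentiate numerator and denominator separately.
  f(x) = 5·x + 2   ⇒   f'(x) = 5
  g(x) = 5·x^2 + 2·x   ⇒   g'(x) = 10·x + 2
  lim(x→∞) f'(x)/g'(x) = lim(x→∞) (5)/(10·x + 2)
  = 0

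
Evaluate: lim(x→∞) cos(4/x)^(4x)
This is an exponential indeterminate form.

For exponential indeterminate forms, take the natural log:
  Let L = lim(x→∞) cos(4/x)^(4x)
  Then ln(L) = lim(x→∞) [exponent × ln(base)]
  Evaluate using L'Hôpital or standard limits, then exponentiate.
  L = 1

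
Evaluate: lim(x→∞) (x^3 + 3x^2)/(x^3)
This is an ∞/∞ indeterminate form.

Apply L'Hôpital's rule: differentiate numerator and denominator separately.
  f(x) = x^3 + 3·x^2   ⇒   f'(x) = 3·x^2 + 6·x
  g(x) = x^3   ⇒   g'(x) = 3·x^2
  lim(x→∞) f'(x)/g'(x) = lim(x→∞) (3·x^2 + 6·x)/(3·x^2)
  = 1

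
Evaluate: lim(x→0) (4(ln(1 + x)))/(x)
This is a 0/0 indeterminate form.

Apply L'Hôpital's rule: differentiate numerator and denominator separately.
  f(x) = 4·ln(x + 1)   ⇒   f'(x) = 4/(x + 1)
  g(x) = x   ⇒   g'(x) = 1
  lim(x→0) f'(x)/g'(x) = lim(x→0) (4/(x + 1))/(1)
  = 4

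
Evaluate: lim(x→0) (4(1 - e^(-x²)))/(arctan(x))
This is a 0/0 indeterminate form.

Apply L'Hôpital's rule: differentiate numerator and denominator separately.
  f(x) = 4 - 4·e^(-x^2)   ⇒   f'(x) = 8·x·e^(-x^2)
  g(x) = atan(x)   ⇒   g'(x) = 1/(x^2 + 1)
  lim(x→0) f'(x)/g'(x) = lim(x→0) (8·x·e^(-x^2))/(1/(x^2 + 1))
  = 0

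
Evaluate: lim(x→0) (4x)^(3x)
This is an exponential indeterminate form.

For exponential indeterminate forms, take the natural log:
  Let L = lim(x→0) (4x)^(3x)
  Then ln(L) = lim(x→0) [exponent × ln(base)]
  Evaluate using L'Hôpital or standard limits, then exponentiate.
  L = 1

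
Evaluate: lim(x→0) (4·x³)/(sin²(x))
This is a 0/0 indeterminate form.

Apply L'Hôpital's rule: differentiate numerator and denominator separately.
  f(x) = 4·x^3   ⇒   f'(x) = 12·x^2
  g(x) = sin(x)^2   ⇒   g'(x) = 2·sin(x)·cos(x)
  lim(x→0) f'(x)/g'(x) = lim(x→0) (12·x^2)/(2·sin(x)·cos(x))
  = 0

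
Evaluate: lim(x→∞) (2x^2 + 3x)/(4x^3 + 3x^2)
This is an ∞/∞ indeterminate form.

Apply L'Hôpital's rule: differentiate numerator and denominator separately.
  f(x) = 2·x^2 + 3·x   ⇒   f'(x) = 4·x + 3
  g(x) = 4·x^3 + 3·x^2   ⇒   g'(x) = 12·x^2 + 6·x
  lim(x→∞) f'(x)/g'(x) = lim(x→∞) (4·x + 3)/(12·x^2 + 6·x)
  = 0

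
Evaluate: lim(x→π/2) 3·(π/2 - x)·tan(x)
This is a 0·∞ indeterminate form.

Rewrite 0·∞ as a quotient (0/0 or ∞/∞ form), then apply L'Hôpital's rule:
  lim(x→π/2) 3·(π/2 - x)·tan(x) = 3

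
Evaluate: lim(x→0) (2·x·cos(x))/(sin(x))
This is a 0/0 indeterminate form.

Apply L'Hôpital's rule: differentiate numerator and denominator separately.
  f(x) = 2·x·cos(x)   ⇒   f'(x) = -2·x·sin(x) + 2·cos(x)
  g(x) = sin(x)   ⇒   g'(x) = cos(x)
  lim(x→0) f'(x)/g'(x) = lim(x→0) (-2·x·sin(x) + 2·cos(x))/(cos(x))
  = 2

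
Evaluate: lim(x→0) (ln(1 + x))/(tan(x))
This is a 0/0 indeterminate form.

Apply L'Hôpital's rule: differentiate numerator and denominator separately.
  f(x) = ln(x + 1)   ⇒   f'(x) = 1/(x + 1)
  g(x) = tan(x)   ⇒   g'(x) = tan(x)^2 + 1
  lim(x→0) f'(x)/g'(x) = lim(x→0) (1/(x + 1))/(tan(x)^2 + 1)
  = 1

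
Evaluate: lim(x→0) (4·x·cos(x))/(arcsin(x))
This is a 0/0 indeterminate form.

Apply L'Hôpital's rule: differentiate numerator and denominator separately.
  f(x) = 4·x·cos(x)   ⇒   f'(x) = -4·x·sin(x) + 4·cos(x)
  g(x) = asin(x)   ⇒   g'(x) = 1/sqrt(1 - x^2)
  lim(x→0) f'(x)/g'(x) = lim(x→0) (-4·x·sin(x) + 4·cos(x))/(1/sqrt(1 - x^2))
  = 4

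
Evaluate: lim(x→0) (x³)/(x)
This is a 0/0 indeterminate form.

Apply L'Hôpital's rule: differentiate numerator and denominator separately.
  f(x) = x^3   ⇒   f'(x) = 3·x^2
  g(x) = x   ⇒   g'(x) = 1
  lim(x→0) f'(x)/g'(x) = lim(x→0) (3·x^2)/(1)
  = 0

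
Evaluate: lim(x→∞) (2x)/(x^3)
This is an ∞/∞ indeterminate form.

Apply L'Hôpital's rule: differentiate numerator and denominator separately.
  f(x) = 2·x   ⇒   f'(x) = 2
  g(x) = x^3   ⇒   g'(x) = 3·x^2
  lim(x→∞) f'(x)/g'(x) = lim(x→∞) (2)/(3·x^2)
  = 0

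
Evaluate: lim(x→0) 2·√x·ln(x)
This is a 0·∞ indeterminate form.

Rewrite 0·∞ as a quotient (0/0 or ∞/∞ form), then apply L'Hôpital's rule:
  lim(x→0) 2·√x·ln(x) = 0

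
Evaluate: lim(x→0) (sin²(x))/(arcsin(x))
This is a 0/0 indeterminate form.

Apply L'Hôpital's rule: differentiate numerator and denominator separately.
  f(x) = sin(x)^2   ⇒   f'(x) = 2·sin(x)·cos(x)
  g(x) = asin(x)   ⇒   g'(x) = 1/sqrt(1 - x^2)
  lim(x→0) f'(x)/g'(x) = lim(x→0) (2·sin(x)·cos(x))/(1/sqrt(1 - x^2))
  = 0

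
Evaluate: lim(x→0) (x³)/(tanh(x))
This is a 0/0 indeterminate form.

Apply L'Hôpital's rule: differentiate numerator and denominator separately.
  f(x) = x^3   ⇒   f'(x) = 3·x^2
  g(x) = tanh(x)   ⇒   g'(x) = 1 - tanh(x)^2
  lim(x→0) f'(x)/g'(x) = lim(x→0) (3·x^2)/(1 - tanh(x)^2)
  = 0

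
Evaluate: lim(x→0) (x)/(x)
This is a 0/0 indeterminate form.

Apply L'Hôpital's rule: differentiate numerator and denominator separately.
  f(x) = x   ⇒   f'(x) = 1
  g(x) = x   ⇒   g'(x) = 1
  lim(x→0) f'(x)/g'(x) = lim(x→0) (1)/(1)
  = 1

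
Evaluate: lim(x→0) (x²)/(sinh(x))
This is a 0/0 indeterminate form.

Apply L'Hôpital's rule: differentiate numerator and denominator separately.
  f(x) = x^2   ⇒   f'(x) = 2·x
  g(x) = sinh(x)   ⇒   g'(x) = cosh(x)
  lim(x→0) f'(x)/g'(x) = lim(x→0) (2·x)/(cosh(x))
  = 0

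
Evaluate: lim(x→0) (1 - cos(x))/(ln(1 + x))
This is a 0/0 indeterminate form.

Apply L'Hôpital's rule: differentiate numerator and denominator separately.
  f(x) = 1 - cos(x)   ⇒   f'(x) = sin(x)
  g(x) = ln(x + 1)   ⇒   g'(x) = 1/(x + 1)
  lim(x→0) f'(x)/g'(x) = lim(x→0) (sin(x))/(1/(x + 1))
  = 0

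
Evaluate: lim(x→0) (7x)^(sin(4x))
This is an exponential indeterminate form.

For exponential indeterminate forms, take the natural log:
  Let L = lim(x→0) (7x)^(sin(4x))
  Then ln(L) = lim(x→0) [exponent × ln(base)]
  Evaluate using L'Hôpital or standard limits, then exponentiate.
  L = 1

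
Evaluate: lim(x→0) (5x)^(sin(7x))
This is an exponential indeterminate form.

For exponential indeterminate forms, take the natural log:
  Let L = lim(x→0) (5x)^(sin(7x))
  Then ln(L) = lim(x→0) [exponent × ln(base)]
  Evaluate using L'Hôpital or standard limits, then exponentiate.
  L = 1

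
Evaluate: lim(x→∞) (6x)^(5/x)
This is an exponential indeterminate form.

For exponential indeterminate forms, take the natural log:
  Let L = lim(x→∞) (6x)^(5/x)
  Then ln(L) = lim(x→∞) [exponent × ln(base)]
  Evaluate using L'Hôpital or standard limits, then exponentiate.
  L = 1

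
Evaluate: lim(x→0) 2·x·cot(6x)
This is a 0·∞ indeterminate form.

Rewrite 0·∞ as a quotient (0/0 or ∞/∞ form), then apply L'Hôpital's rule:
  lim(x→0) 2·x·cot(6x) = 1/3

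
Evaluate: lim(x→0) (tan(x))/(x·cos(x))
This is a 0/0 indeterminate form.

Apply L'Hôpital's rule: differentiate numerator and denominator separately.
  f(x) = tan(x)   ⇒   f'(x) = tan(x)^2 + 1
  g(x) = x·cos(x)   ⇒   g'(x) = -x·sin(x) + cos(x)
  lim(x→0) f'(x)/g'(x) = lim(x→0) (tan(x)^2 + 1)/(-x·sin(x) + cos(x))
  = 1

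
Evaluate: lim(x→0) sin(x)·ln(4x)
This is a 0·∞ indeterminate form.

Rewrite 0·∞ as a quotient (0/0 or ∞/∞ form), then apply L'Hôpital's rule:
  lim(x→0) sin(x)·ln(4x) = 0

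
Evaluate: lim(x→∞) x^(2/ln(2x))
This is an exponential indeterminate form.

For exponential indeterminate forms, take the natural log:
  Let L = lim(x→∞) x^(2/ln(2x))
  Then ln(L) = lim(x→∞) [exponent × ln(base)]
  Evaluate using L'Hôpital or standard limits, then exponentiate.
  L = e²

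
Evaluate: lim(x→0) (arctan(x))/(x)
This is a 0/0 indeterminate form.

Apply L'Hôpital's rule: differentiate numerator and denominator separately.
  f(x) = atan(x)   ⇒   f'(x) = 1/(x^2 + 1)
  g(x) = x   ⇒   g'(x) = 1
  lim(x→0) f'(x)/g'(x) = lim(x→0) (1/(x^2 + 1))/(1)
  = 1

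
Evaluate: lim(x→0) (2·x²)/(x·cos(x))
This is a 0/0 indeterminate form.

Apply L'Hôpital's rule: differentiate numerator and denominator separately.
  f(x) = 2·x^2   ⇒   f'(x) = 4·x
  g(x) = x·cos(x)   ⇒   g'(x) = -x·sin(x) + cos(x)
  lim(x→0) f'(x)/g'(x) = lim(x→0) (4·x)/(-x·sin(x) + cos(x))
  = 0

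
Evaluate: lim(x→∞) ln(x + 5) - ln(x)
This is an ∞-∞ indeterminate form.

Combine fractions or rationalize to convert ∞-∞ to 0/0 form:
  lim(x→∞) ln(x + 5) - ln(x) = 0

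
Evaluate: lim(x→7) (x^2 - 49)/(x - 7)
This is a standard limit.

Factor or rationalize the expression:
  lim(x→7) (x^2 - 49)/(x - 7) = 14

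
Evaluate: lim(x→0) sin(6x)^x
This is an exponential indeterminate form.

For exponential indeterminate forms, take the natural log:
  Let L = lim(x→0) sin(6x)^x
  Then ln(L) = lim(x→0) [exponent × ln(base)]
  Evaluate using L'Hôpital or standard limits, then exponentiate.
  L = 1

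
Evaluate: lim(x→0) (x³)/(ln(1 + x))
This is a 0/0 indeterminate form.

Apply L'Hôpital's rule: differentiate numerator and denominator separately.
  f(x) = x^3   ⇒   f'(x) = 3·x^2
  g(x) = ln(x + 1)   ⇒   g'(x) = 1/(x + 1)
  lim(x→0) f'(x)/g'(x) = lim(x→0) (3·x^2)/(1/(x + 1))
  = 0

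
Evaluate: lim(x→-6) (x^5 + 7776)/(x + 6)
This is a standard limit.

Factor or rationalize the expression:
  lim(x→-6) (x^5 + 7776)/(x + 6) = 6480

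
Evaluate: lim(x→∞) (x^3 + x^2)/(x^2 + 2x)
This is an ∞/∞ indeterminate form.

Apply L'Hôpital's rule: differentiate numerator and denominator separately.
  f(x) = x^3 + x^2   ⇒   f'(x) = 3·x^2 + 2·x
  g(x) = x^2 + 2·x   ⇒   g'(x) = 2·x + 2
  lim(x→∞) f'(x)/g'(x) = lim(x→∞) (3·x^2 + 2·x)/(2·x + 2)
  = ∞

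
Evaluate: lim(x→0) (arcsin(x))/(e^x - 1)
This is a 0/0 indeterminate form.

Apply L'Hôpital's rule: differentiate numerator and denominator separately.
  f(x) = asin(x)   ⇒   f'(x) = 1/sqrt(1 - x^2)
  g(x) = e^(x) - 1   ⇒   g'(x) = e^(x)
  lim(x→0) f'(x)/g'(x) = lim(x→0) (1/sqrt(1 - x^2))/(e^(x))
  = 1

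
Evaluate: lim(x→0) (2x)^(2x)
This is an exponential indeterminate form.

For exponential indeterminate forms, take the natural log:
  Let L = lim(x→0) (2x)^(2x)
  Then ln(L) = lim(x→0) [exponent × ln(base)]
  Evaluate using L'Hôpital or standard limits, then exponentiate.
  L = 1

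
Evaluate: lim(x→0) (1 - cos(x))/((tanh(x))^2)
This is a 0/0 indeterminate form.

Apply L'Hôpital's rule: differentiate numerator and denominator separately.
  f(x) = 1 - cos(x)   ⇒   f'(x) = sin(x)
  g(x) = tanh(x)^2   ⇒   g'(x) = (2 - 2·tanh(x)^2)·tanh(x)
  lim(x→0) f'(x)/g'(x) = lim(x→0) (sin(x))/((2 - 2·tanh(x)^2)·tanh(x))
  = 1/2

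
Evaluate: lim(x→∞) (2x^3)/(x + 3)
This is an ∞/∞ indeterminate form.

Apply L'Hôpital's rule: differentiate numerator and denominator separately.
  f(x) = 2·x^3   ⇒   f'(x) = 6·x^2
  g(x) = x + 3   ⇒   g'(x) = 1
  lim(x→∞) f'(x)/g'(x) = lim(x→∞) (6·x^2)/(1)
  = ∞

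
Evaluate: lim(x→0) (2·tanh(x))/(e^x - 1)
This is a 0/0 indeterminate form.

Apply L'Hôpital's rule: differentiate numerator and denominator separately.
  f(x) = 2·tanh(x)   ⇒   f'(x) = 2 - 2·tanh(x)^2
  g(x) = e^(x) - 1   ⇒   g'(x) = e^(x)
  lim(x→0) f'(x)/g'(x) = lim(x→0) (2 - 2·tanh(x)^2)/(e^(x))
  = 2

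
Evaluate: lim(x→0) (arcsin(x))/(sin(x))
This is a 0/0 indeterminate form.

Apply L'Hôpital's rule: differentiate numerator and denominator separately.
  f(x) = asin(x)   ⇒   f'(x) = 1/sqrt(1 - x^2)
  g(x) = sin(x)   ⇒   g'(x) = cos(x)
  lim(x→0) f'(x)/g'(x) = lim(x→0) (1/sqrt(1 - x^2))/(cos(x))
  = 1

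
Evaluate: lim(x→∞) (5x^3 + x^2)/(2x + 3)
This is an ∞/∞ indeterminate form.

Apply L'Hôpital's rule: differentiate numerator and denominator separately.
  f(x) = 5·x^3 + x^2   ⇒   f'(x) = 15·x^2 + 2·x
  g(x) = 2·x + 3   ⇒   g'(x) = 2
  lim(x→∞) f'(x)/g'(x) = lim(x→∞) (15·x^2 + 2·x)/(2)
  = ∞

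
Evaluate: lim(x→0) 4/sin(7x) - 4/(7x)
This is an ∞-∞ indeterminate form.

Combine fractions or rationalize to convert ∞-∞ to 0/0 form:
  lim(x→0) 4/sin(7x) - 4/(7x) = 0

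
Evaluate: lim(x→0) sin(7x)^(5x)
This is an exponential indeterminate form.

For exponential indeterminate forms, take the natural log:
  Let L = lim(x→0) sin(7x)^(5x)
  Then ln(L) = lim(x→0) [exponent × ln(base)]
  Evaluate using L'Hôpital or standard limits, then exponentiate.
  L = 1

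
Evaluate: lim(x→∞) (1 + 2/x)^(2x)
This is an exponential indeterminate form.

For exponential indeterminate forms, take the natural log:
  Let L = lim(x→∞) (1 + 2/x)^(2x)
  Then ln(L) = lim(x→∞) [exponent × ln(base)]
  Evaluate using L'Hôpital or standard limits, then exponentiate.
  L = e^(4)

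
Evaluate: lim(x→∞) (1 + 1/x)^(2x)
This is an exponential indeterminate form.

For exponential indeterminate forms, take the natural log:
  Let L = lim(x→∞) (1 + 1/x)^(2x)
  Then ln(L) = lim(x→∞) [exponent × ln(base)]
  Evaluate using L'Hôpital or standard limits, then exponentiate.
  L = e²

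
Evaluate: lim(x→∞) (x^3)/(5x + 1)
This is an ∞/∞ indeterminate form.

Apply L'Hôpital's rule: differentiate numerator and denominator separately.
  f(x) = x^3   ⇒   f'(x) = 3·x^2
  g(x) = 5·x + 1   ⇒   g'(x) = 5
  lim(x→∞) f'(x)/g'(x) = lim(x→∞) (3·x^2)/(5)
  = ∞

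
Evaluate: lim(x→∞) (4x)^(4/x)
This is an exponential indeterminate form.

For exponential indeterminate forms, take the natural log:
  Let L = lim(x→∞) (4x)^(4/x)
  Then ln(L) = lim(x→∞) [exponent × ln(base)]
  Evaluate using L'Hôpital or standard limits, then exponentiate.
  L = 1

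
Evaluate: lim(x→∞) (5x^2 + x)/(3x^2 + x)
This is an ∞/∞ indeterminate form.

Apply L'Hôpital's rule: differentiate numerator and denominator separately.
  f(x) = 5·x^2 + x   ⇒   f'(x) = 10·x + 1
  g(x) = 3·x^2 + x   ⇒   g'(x) = 6·x + 1
  lim(x→∞) f'(x)/g'(x) = lim(x→∞) (10·x + 1)/(6·x + 1)
  = 5/3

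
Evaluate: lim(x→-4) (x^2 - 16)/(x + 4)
This is a standard limit.

Factor or rationalize the expression:
  lim(x→-4) (x^2 - 16)/(x + 4) = -8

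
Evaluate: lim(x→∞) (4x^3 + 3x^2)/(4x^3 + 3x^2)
This is an ∞/∞ indeterminate form.

Apply L'Hôpital's rule: differentiate numerator and denominator separately.
  f(x) = 4·x^3 + 3·x^2   ⇒   f'(x) = 12·x^2 + 6·x
  g(x) = 4·x^3 + 3·x^2   ⇒   g'(x) = 12·x^2 + 6·x
  lim(x→∞) f'(x)/g'(x) = lim(x→∞) (12·x^2 + 6·x)/(12·x^2 + 6·x)
  = 1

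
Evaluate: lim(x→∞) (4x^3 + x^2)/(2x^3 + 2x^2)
This is an ∞/∞ indeterminate form.

Apply L'Hôpital's rule: differentiate numerator and denominator separately.
  f(x) = 4·x^3 + x^2   ⇒   f'(x) = 12·x^2 + 2·x
  g(x) = 2·x^3 + 2·x^2   ⇒   g'(x) = 6·x^2 + 4·x
  lim(x→∞) f'(x)/g'(x) = lim(x→∞) (12·x^2 + 2·x)/(6·x^2 + 4·x)
  = 2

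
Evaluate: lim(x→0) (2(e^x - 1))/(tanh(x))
This is a 0/0 indeterminate form.

Apply L'Hôpital's rule: differentiate numerator and denominator separately.
  f(x) = 2·e^(x) - 2   ⇒   f'(x) = 2·e^(x)
  g(x) = tanh(x)   ⇒   g'(x) = 1 - tanh(x)^2
  lim(x→0) f'(x)/g'(x) = lim(x→0) (2·e^(x))/(1 - tanh(x)^2)
  = 2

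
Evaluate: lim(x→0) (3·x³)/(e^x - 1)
This is a 0/0 indeterminate form.

Apply L'Hôpital's rule: differentiate numerator and denominator separately.
  f(x) = 3·x^3   ⇒   f'(x) = 9·x^2
  g(x) = e^(x) - 1   ⇒   g'(x) = e^(x)
  lim(x→0) f'(x)/g'(x) = lim(x→0) (9·x^2)/(e^(x))
  = 0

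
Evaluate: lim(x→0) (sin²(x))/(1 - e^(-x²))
This is a 0/0 indeterminate form.

Apply L'Hôpital's rule: differentiate numerator and denominator separately.
  f(x) = sin(x)^2   ⇒   f'(x) = 2·sin(x)·cos(x)
  g(x) = 1 - e^(-x^2)   ⇒   g'(x) = 2·x·e^(-x^2)
  lim(x→0) f'(x)/g'(x) = lim(x→0) (2·sin(x)·cos(x))/(2·x·e^(-x^2))
  = 1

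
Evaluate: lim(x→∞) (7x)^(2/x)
This is an exponential indeterminate form.

For exponential indeterminate forms, take the natural log:
  Let L = lim(x→∞) (7x)^(2/x)
  Then ln(L) = lim(x→∞) [exponent × ln(base)]
  Evaluate using L'Hôpital or standard limits, then exponentiate.
  L = 1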